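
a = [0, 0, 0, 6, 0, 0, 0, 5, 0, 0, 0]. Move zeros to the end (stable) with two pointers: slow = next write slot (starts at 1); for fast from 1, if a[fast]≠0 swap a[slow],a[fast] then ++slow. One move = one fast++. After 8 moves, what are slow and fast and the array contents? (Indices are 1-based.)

slow=3, fast=9, a=[6, 5, 0, 0, 0, 0, 0, 0, 0, 0, 0]

slow=1 fast=1: a[fast]=0, fast++
slow=1 fast=2: a[fast]=0, fast++
slow=1 fast=3: a[fast]=0, fast++
slow=1 fast=4: a[fast]=6≠0 swap→a[1]=6, slow++,fast++
slow=2 fast=5: a[fast]=0, fast++
slow=2 fast=6: a[fast]=0, fast++
slow=2 fast=7: a[fast]=0, fast++
slow=2 fast=8: a[fast]=5≠0 swap→a[2]=5, slow++,fast++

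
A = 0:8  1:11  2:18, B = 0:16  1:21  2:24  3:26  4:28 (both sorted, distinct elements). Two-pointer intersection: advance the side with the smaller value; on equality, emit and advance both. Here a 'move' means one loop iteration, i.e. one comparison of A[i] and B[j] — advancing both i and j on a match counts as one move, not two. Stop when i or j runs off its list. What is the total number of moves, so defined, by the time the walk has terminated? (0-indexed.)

i=0 j=0: 8<16, i++
i=1 j=0: 11<16, i++
i=2 j=0: 18>16, j++
i=2 j=1: 18<21, i++

4 moves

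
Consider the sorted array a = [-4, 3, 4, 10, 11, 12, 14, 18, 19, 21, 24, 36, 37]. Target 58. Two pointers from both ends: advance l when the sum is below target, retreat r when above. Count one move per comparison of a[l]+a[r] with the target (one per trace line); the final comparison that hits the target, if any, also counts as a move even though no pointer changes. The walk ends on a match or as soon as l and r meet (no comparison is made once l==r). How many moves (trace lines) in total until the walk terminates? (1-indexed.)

10 moves

l=1 r=13: -4+37=33 <58, l++
l=2 r=13: 3+37=40 <58, l++
l=3 r=13: 4+37=41 <58, l++
l=4 r=13: 10+37=47 <58, l++
l=5 r=13: 11+37=48 <58, l++
l=6 r=13: 12+37=49 <58, l++
l=7 r=13: 14+37=51 <58, l++
l=8 r=13: 18+37=55 <58, l++
l=9 r=13: 19+37=56 <58, l++
l=10 r=13: 21+37=58, found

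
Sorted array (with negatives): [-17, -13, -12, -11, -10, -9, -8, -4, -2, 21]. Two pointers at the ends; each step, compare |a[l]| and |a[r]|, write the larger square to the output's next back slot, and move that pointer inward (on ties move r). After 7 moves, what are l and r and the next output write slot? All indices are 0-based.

l=6, r=8, next write slot=2

[0,9] |-17|<=|21| out[9]=441 → r--
[0,8] |-17|>|-2| out[8]=289 → l++
[1,8] |-13|>|-2| out[7]=169 → l++
[2,8] |-12|>|-2| out[6]=144 → l++
[3,8] |-11|>|-2| out[5]=121 → l++
[4,8] |-10|>|-2| out[4]=100 → l++
[5,8] |-9|>|-2| out[3]=81 → l++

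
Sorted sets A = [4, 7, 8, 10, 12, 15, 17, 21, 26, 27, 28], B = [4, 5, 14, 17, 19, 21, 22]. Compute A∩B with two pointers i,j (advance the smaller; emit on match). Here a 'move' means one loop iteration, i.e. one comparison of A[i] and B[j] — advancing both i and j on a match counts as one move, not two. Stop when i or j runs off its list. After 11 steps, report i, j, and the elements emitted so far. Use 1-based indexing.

[i=1,j=1] 4==4 emit → i++,j++
[i=2,j=2] 7>5 → j++
[i=2,j=3] 7<14 → i++
[i=3,j=3] 8<14 → i++
[i=4,j=3] 10<14 → i++
[i=5,j=3] 12<14 → i++
[i=6,j=3] 15>14 → j++
[i=6,j=4] 15<17 → i++
[i=7,j=4] 17==17 emit → i++,j++
[i=8,j=5] 21>19 → j++
[i=8,j=6] 21==21 emit → i++,j++

i=9, j=7, emitted=[4, 17, 21]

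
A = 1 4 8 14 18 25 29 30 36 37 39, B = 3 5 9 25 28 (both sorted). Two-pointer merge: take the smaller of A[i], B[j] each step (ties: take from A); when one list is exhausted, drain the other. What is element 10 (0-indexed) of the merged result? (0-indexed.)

merged[10] = 28

i=0 j=0: A[i]=1<=B[j]=3 take 1, i++
i=1 j=0: A[i]=4>B[j]=3 take 3, j++
i=1 j=1: A[i]=4<=B[j]=5 take 4, i++
i=2 j=1: A[i]=8>B[j]=5 take 5, j++
i=2 j=2: A[i]=8<=B[j]=9 take 8, i++
i=3 j=2: A[i]=14>B[j]=9 take 9, j++
i=3 j=3: A[i]=14<=B[j]=25 take 14, i++
i=4 j=3: A[i]=18<=B[j]=25 take 18, i++
i=5 j=3: A[i]=25<=B[j]=25 take 25, i++
i=6 j=3: A[i]=29>B[j]=25 take 25, j++
i=6 j=4: A[i]=29>B[j]=28 take 28, j++
i=6 j=5: B done, take A[i]=29, i++
i=7 j=5: B done, take A[i]=30, i++
i=8 j=5: B done, take A[i]=36, i++
i=9 j=5: B done, take A[i]=37, i++
i=10 j=5: B done, take A[i]=39, i++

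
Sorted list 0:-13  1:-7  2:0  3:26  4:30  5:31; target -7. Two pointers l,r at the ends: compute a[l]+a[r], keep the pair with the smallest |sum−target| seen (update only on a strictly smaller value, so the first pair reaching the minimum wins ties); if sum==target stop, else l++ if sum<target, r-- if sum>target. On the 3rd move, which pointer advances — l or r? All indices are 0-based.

r

l=0 r=5: -13+31=18 d=25 *, r--
l=0 r=4: -13+30=17 d=24 *, r--
l=0 r=3: -13+26=13 d=20 *, r--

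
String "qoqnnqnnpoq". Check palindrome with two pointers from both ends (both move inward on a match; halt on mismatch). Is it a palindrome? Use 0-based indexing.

l=0 r=10: 'q'=='q', l++,r--
l=1 r=9: 'o'=='o', l++,r--
l=2 r=8: 'q'!='p', stop

not a palindrome (mismatch at 2,8)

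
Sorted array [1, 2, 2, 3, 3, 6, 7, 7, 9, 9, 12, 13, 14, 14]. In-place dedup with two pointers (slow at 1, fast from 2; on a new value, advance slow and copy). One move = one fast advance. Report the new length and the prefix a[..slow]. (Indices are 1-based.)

length 9; prefix = [1, 2, 3, 6, 7, 9, 12, 13, 14]

slow=1 fast=2: a[fast]=2≠a[slow]=1 write a[2]=2, slow++,fast++
slow=2 fast=3: a[fast]=2=a[slow] dup, fast++
slow=2 fast=4: a[fast]=3≠a[slow]=2 write a[3]=3, slow++,fast++
slow=3 fast=5: a[fast]=3=a[slow] dup, fast++
slow=3 fast=6: a[fast]=6≠a[slow]=3 write a[4]=6, slow++,fast++
slow=4 fast=7: a[fast]=7≠a[slow]=6 write a[5]=7, slow++,fast++
slow=5 fast=8: a[fast]=7=a[slow] dup, fast++
slow=5 fast=9: a[fast]=9≠a[slow]=7 write a[6]=9, slow++,fast++
slow=6 fast=10: a[fast]=9=a[slow] dup, fast++
slow=6 fast=11: a[fast]=12≠a[slow]=9 write a[7]=12, slow++,fast++
slow=7 fast=12: a[fast]=13≠a[slow]=12 write a[8]=13, slow++,fast++
slow=8 fast=13: a[fast]=14≠a[slow]=13 write a[9]=14, slow++,fast++
slow=9 fast=14: a[fast]=14=a[slow] dup, fast++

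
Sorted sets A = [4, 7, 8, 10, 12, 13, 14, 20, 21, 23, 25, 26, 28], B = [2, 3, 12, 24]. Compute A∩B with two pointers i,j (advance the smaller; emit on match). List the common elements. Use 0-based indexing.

[i=0,j=0] 4>2 → j++
[i=0,j=1] 4>3 → j++
[i=0,j=2] 4<12 → i++
[i=1,j=2] 7<12 → i++
[i=2,j=2] 8<12 → i++
[i=3,j=2] 10<12 → i++
[i=4,j=2] 12==12 emit → i++,j++
[i=5,j=3] 13<24 → i++
[i=6,j=3] 14<24 → i++
[i=7,j=3] 20<24 → i++
[i=8,j=3] 21<24 → i++
[i=9,j=3] 23<24 → i++
[i=10,j=3] 25>24 → j++

intersection = [12]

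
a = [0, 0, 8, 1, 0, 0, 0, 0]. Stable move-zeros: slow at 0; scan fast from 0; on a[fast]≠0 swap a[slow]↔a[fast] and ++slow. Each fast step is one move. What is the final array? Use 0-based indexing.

slow=0 fast=0: a[fast]=0, fast++
slow=0 fast=1: a[fast]=0, fast++
slow=0 fast=2: a[fast]=8≠0 swap→a[0]=8, slow++,fast++
slow=1 fast=3: a[fast]=1≠0 swap→a[1]=1, slow++,fast++
slow=2 fast=4: a[fast]=0, fast++
slow=2 fast=5: a[fast]=0, fast++
slow=2 fast=6: a[fast]=0, fast++
slow=2 fast=7: a[fast]=0, fast++

[8, 1, 0, 0, 0, 0, 0, 0]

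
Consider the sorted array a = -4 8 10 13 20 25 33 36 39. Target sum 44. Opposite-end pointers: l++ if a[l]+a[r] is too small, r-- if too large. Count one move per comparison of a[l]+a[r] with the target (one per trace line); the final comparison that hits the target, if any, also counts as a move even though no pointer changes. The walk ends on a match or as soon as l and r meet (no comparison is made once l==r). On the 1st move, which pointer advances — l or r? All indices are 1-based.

l

[1,9] -4+39=35 <44 → l++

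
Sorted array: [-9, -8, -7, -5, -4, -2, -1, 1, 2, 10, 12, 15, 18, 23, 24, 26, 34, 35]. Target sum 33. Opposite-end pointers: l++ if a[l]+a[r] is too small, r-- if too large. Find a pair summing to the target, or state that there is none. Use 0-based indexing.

(-2, 35)

[0,17] -9+35=26 <33 → l++
[1,17] -8+35=27 <33 → l++
[2,17] -7+35=28 <33 → l++
[3,17] -5+35=30 <33 → l++
[4,17] -4+35=31 <33 → l++
[5,17] -2+35=33 → found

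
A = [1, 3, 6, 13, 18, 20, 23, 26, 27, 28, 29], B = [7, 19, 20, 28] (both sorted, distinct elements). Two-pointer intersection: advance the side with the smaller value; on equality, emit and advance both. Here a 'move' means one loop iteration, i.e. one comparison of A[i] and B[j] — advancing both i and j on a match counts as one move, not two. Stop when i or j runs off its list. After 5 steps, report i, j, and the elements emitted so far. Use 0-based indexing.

i=0 j=0: 1<7, i++
i=1 j=0: 3<7, i++
i=2 j=0: 6<7, i++
i=3 j=0: 13>7, j++
i=3 j=1: 13<19, i++

i=4, j=1, emitted=[]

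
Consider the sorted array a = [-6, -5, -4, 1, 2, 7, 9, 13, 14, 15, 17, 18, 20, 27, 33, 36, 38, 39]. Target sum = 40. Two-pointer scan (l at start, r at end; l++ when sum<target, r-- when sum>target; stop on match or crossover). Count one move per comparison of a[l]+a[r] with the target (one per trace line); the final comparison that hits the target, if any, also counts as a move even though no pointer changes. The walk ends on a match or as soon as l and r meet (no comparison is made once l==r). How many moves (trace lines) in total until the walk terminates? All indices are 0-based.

[0,17] -6+39=33 <40 → l++
[1,17] -5+39=34 <40 → l++
[2,17] -4+39=35 <40 → l++
[3,17] 1+39=40 → found

4 moves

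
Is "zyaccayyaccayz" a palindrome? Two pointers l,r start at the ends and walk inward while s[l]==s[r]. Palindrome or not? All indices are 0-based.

palindrome

l=0 r=13: 'z'=='z', l++,r--
l=1 r=12: 'y'=='y', l++,r--
l=2 r=11: 'a'=='a', l++,r--
l=3 r=10: 'c'=='c', l++,r--
l=4 r=9: 'c'=='c', l++,r--
l=5 r=8: 'a'=='a', l++,r--
l=6 r=7: 'y'=='y', l++,r--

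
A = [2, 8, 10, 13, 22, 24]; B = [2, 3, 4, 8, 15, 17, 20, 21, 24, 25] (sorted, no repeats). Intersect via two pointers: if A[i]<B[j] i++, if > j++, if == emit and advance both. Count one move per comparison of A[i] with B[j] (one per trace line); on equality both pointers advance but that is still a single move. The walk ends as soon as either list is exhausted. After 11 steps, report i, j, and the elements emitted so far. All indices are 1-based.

i=1 j=1: 2==2 emit, i++,j++
i=2 j=2: 8>3, j++
i=2 j=3: 8>4, j++
i=2 j=4: 8==8 emit, i++,j++
i=3 j=5: 10<15, i++
i=4 j=5: 13<15, i++
i=5 j=5: 22>15, j++
i=5 j=6: 22>17, j++
i=5 j=7: 22>20, j++
i=5 j=8: 22>21, j++
i=5 j=9: 22<24, i++

i=6, j=9, emitted=[2, 8]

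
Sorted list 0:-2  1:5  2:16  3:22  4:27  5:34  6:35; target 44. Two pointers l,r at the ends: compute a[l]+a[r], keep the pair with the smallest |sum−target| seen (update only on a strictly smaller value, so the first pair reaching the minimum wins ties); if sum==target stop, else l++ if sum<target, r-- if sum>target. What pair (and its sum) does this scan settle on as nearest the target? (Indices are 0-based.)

pair (16, 27) with sum 43 (|Δ|=1)

l=0 r=6: -2+35=33 d=11 *, l++
l=1 r=6: 5+35=40 d=4 *, l++
l=2 r=6: 16+35=51 d=7, r--
l=2 r=5: 16+34=50 d=6, r--
l=2 r=4: 16+27=43 d=1 *, l++
l=3 r=4: 22+27=49 d=5, r--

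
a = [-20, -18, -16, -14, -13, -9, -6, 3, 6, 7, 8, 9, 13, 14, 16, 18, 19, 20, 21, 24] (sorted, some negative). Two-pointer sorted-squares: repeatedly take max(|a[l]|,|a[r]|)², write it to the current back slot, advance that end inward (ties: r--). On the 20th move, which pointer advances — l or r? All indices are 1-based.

[1,20] |-20|<=|24| out[20]=576 → r--
[1,19] |-20|<=|21| out[19]=441 → r--
[1,18] |-20|<=|20| out[18]=400 → r--
[1,17] |-20|>|19| out[17]=400 → l++
[2,17] |-18|<=|19| out[16]=361 → r--
[2,16] |-18|<=|18| out[15]=324 → r--
[2,15] |-18|>|16| out[14]=324 → l++
[3,15] |-16|<=|16| out[13]=256 → r--
[3,14] |-16|>|14| out[12]=256 → l++
[4,14] |-14|<=|14| out[11]=196 → r--
[4,13] |-14|>|13| out[10]=196 → l++
[5,13] |-13|<=|13| out[9]=169 → r--
[5,12] |-13|>|9| out[8]=169 → l++
[6,12] |-9|<=|9| out[7]=81 → r--
[6,11] |-9|>|8| out[6]=81 → l++
[7,11] |-6|<=|8| out[5]=64 → r--
[7,10] |-6|<=|7| out[4]=49 → r--
[7,9] |-6|<=|6| out[3]=36 → r--
[7,8] |-6|>|3| out[2]=36 → l++
[8,8] |3|<=|3| out[1]=9 → r--

r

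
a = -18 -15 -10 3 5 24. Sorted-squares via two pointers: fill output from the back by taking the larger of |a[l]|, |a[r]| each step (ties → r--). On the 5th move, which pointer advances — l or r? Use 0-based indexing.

r

[0,5] |-18|<=|24| out[5]=576 → r--
[0,4] |-18|>|5| out[4]=324 → l++
[1,4] |-15|>|5| out[3]=225 → l++
[2,4] |-10|>|5| out[2]=100 → l++
[3,4] |3|<=|5| out[1]=25 → r--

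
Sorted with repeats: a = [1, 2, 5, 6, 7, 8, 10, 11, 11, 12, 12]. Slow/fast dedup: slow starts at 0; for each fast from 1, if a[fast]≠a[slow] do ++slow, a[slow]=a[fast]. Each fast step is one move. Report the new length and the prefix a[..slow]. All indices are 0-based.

length 9; prefix = [1, 2, 5, 6, 7, 8, 10, 11, 12]

slow=0 fast=1: a[fast]=2≠a[slow]=1 write a[1]=2, slow++,fast++
slow=1 fast=2: a[fast]=5≠a[slow]=2 write a[2]=5, slow++,fast++
slow=2 fast=3: a[fast]=6≠a[slow]=5 write a[3]=6, slow++,fast++
slow=3 fast=4: a[fast]=7≠a[slow]=6 write a[4]=7, slow++,fast++
slow=4 fast=5: a[fast]=8≠a[slow]=7 write a[5]=8, slow++,fast++
slow=5 fast=6: a[fast]=10≠a[slow]=8 write a[6]=10, slow++,fast++
slow=6 fast=7: a[fast]=11≠a[slow]=10 write a[7]=11, slow++,fast++
slow=7 fast=8: a[fast]=11=a[slow] dup, fast++
slow=7 fast=9: a[fast]=12≠a[slow]=11 write a[8]=12, slow++,fast++
slow=8 fast=10: a[fast]=12=a[slow] dup, fast++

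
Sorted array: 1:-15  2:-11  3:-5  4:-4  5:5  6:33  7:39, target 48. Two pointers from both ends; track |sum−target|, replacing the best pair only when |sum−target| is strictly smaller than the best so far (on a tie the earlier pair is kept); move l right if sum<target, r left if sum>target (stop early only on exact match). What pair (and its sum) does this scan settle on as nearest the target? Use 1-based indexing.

pair (5, 39) with sum 44 (|Δ|=4)

[1,7] -15+39=24 d=24 * → l++
[2,7] -11+39=28 d=20 * → l++
[3,7] -5+39=34 d=14 * → l++
[4,7] -4+39=35 d=13 * → l++
[5,7] 5+39=44 d=4 * → l++
[6,7] 33+39=72 d=24 → r--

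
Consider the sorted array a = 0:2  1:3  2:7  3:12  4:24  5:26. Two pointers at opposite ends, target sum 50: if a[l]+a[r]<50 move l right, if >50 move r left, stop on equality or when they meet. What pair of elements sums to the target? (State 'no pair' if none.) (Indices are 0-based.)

[0,5] 2+26=28 <50 → l++
[1,5] 3+26=29 <50 → l++
[2,5] 7+26=33 <50 → l++
[3,5] 12+26=38 <50 → l++
[4,5] 24+26=50 → found

(24, 26)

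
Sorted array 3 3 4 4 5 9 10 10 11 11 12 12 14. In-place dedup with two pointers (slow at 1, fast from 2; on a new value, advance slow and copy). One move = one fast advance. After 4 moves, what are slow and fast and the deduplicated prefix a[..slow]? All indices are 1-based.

slow=1 fast=2: a[fast]=3=a[slow] dup, fast++
slow=1 fast=3: a[fast]=4≠a[slow]=3 write a[2]=4, slow++,fast++
slow=2 fast=4: a[fast]=4=a[slow] dup, fast++
slow=2 fast=5: a[fast]=5≠a[slow]=4 write a[3]=5, slow++,fast++

slow=3, fast=6, prefix=[3, 4, 5]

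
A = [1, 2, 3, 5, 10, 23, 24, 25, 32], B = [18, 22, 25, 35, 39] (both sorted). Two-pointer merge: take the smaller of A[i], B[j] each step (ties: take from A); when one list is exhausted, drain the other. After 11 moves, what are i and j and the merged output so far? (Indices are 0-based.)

i=8, j=3, merged so far=[1, 2, 3, 5, 10, 18, 22, 23, 24, 25, 25]

[i=0,j=0] A[i]=1<=B[j]=18 take 1 → i++
[i=1,j=0] A[i]=2<=B[j]=18 take 2 → i++
[i=2,j=0] A[i]=3<=B[j]=18 take 3 → i++
[i=3,j=0] A[i]=5<=B[j]=18 take 5 → i++
[i=4,j=0] A[i]=10<=B[j]=18 take 10 → i++
[i=5,j=0] A[i]=23>B[j]=18 take 18 → j++
[i=5,j=1] A[i]=23>B[j]=22 take 22 → j++
[i=5,j=2] A[i]=23<=B[j]=25 take 23 → i++
[i=6,j=2] A[i]=24<=B[j]=25 take 24 → i++
[i=7,j=2] A[i]=25<=B[j]=25 take 25 → i++
[i=8,j=2] A[i]=32>B[j]=25 take 25 → j++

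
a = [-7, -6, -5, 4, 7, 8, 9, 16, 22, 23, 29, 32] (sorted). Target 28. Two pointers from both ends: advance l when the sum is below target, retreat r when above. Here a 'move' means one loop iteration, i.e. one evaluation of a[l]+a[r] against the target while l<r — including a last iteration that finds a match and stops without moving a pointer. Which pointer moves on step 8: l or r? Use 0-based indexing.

r

l=0 r=11: -7+32=25 <28, l++
l=1 r=11: -6+32=26 <28, l++
l=2 r=11: -5+32=27 <28, l++
l=3 r=11: 4+32=36 >28, r--
l=3 r=10: 4+29=33 >28, r--
l=3 r=9: 4+23=27 <28, l++
l=4 r=9: 7+23=30 >28, r--
l=4 r=8: 7+22=29 >28, r--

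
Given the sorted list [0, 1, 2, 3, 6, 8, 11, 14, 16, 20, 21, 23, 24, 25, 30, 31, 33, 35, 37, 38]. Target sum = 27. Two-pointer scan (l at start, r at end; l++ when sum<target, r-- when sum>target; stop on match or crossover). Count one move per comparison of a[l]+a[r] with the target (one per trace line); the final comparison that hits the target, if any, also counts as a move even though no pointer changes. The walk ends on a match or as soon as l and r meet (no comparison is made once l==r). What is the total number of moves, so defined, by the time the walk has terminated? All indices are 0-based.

l=0 r=19: 0+38=38 >27, r--
l=0 r=18: 0+37=37 >27, r--
l=0 r=17: 0+35=35 >27, r--
l=0 r=16: 0+33=33 >27, r--
l=0 r=15: 0+31=31 >27, r--
l=0 r=14: 0+30=30 >27, r--
l=0 r=13: 0+25=25 <27, l++
l=1 r=13: 1+25=26 <27, l++
l=2 r=13: 2+25=27, found

9 moves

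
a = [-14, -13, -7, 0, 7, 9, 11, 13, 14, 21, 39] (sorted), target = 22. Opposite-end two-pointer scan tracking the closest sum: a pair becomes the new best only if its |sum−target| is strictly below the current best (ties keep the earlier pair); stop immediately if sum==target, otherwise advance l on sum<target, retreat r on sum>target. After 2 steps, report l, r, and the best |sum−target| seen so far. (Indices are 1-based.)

l=1 r=11: -14+39=25 d=3 *, r--
l=1 r=10: -14+21=7 d=15, l++

l=2, r=10, best |Δ|=3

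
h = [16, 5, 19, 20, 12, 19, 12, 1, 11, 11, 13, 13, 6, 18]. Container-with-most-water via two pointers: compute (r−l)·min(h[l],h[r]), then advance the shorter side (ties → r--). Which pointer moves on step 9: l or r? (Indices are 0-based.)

r

l=0 r=13: min(16,18)*13=208 best=208 *, l++
l=1 r=13: min(5,18)*12=60 best=208, l++
l=2 r=13: min(19,18)*11=198 best=208, r--
l=2 r=12: min(19,6)*10=60 best=208, r--
l=2 r=11: min(19,13)*9=117 best=208, r--
l=2 r=10: min(19,13)*8=104 best=208, r--
l=2 r=9: min(19,11)*7=77 best=208, r--
l=2 r=8: min(19,11)*6=66 best=208, r--
l=2 r=7: min(19,1)*5=5 best=208, r--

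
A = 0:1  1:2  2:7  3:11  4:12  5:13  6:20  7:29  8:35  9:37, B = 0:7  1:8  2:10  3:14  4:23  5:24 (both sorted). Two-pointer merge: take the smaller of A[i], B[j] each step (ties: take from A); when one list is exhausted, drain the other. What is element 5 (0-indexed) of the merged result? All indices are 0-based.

merged[5] = 10

i=0 j=0: A[i]=1<=B[j]=7 take 1, i++
i=1 j=0: A[i]=2<=B[j]=7 take 2, i++
i=2 j=0: A[i]=7<=B[j]=7 take 7, i++
i=3 j=0: A[i]=11>B[j]=7 take 7, j++
i=3 j=1: A[i]=11>B[j]=8 take 8, j++
i=3 j=2: A[i]=11>B[j]=10 take 10, j++
i=3 j=3: A[i]=11<=B[j]=14 take 11, i++
i=4 j=3: A[i]=12<=B[j]=14 take 12, i++
i=5 j=3: A[i]=13<=B[j]=14 take 13, i++
i=6 j=3: A[i]=20>B[j]=14 take 14, j++
i=6 j=4: A[i]=20<=B[j]=23 take 20, i++
i=7 j=4: A[i]=29>B[j]=23 take 23, j++
i=7 j=5: A[i]=29>B[j]=24 take 24, j++
i=7 j=6: B done, take A[i]=29, i++
i=8 j=6: B done, take A[i]=35, i++
i=9 j=6: B done, take A[i]=37, i++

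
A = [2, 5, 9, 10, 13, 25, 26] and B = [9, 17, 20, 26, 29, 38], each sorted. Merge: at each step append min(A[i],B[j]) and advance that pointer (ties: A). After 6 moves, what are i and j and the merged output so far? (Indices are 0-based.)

[i=0,j=0] A[i]=2<=B[j]=9 take 2 → i++
[i=1,j=0] A[i]=5<=B[j]=9 take 5 → i++
[i=2,j=0] A[i]=9<=B[j]=9 take 9 → i++
[i=3,j=0] A[i]=10>B[j]=9 take 9 → j++
[i=3,j=1] A[i]=10<=B[j]=17 take 10 → i++
[i=4,j=1] A[i]=13<=B[j]=17 take 13 → i++

i=5, j=1, merged so far=[2, 5, 9, 9, 10, 13]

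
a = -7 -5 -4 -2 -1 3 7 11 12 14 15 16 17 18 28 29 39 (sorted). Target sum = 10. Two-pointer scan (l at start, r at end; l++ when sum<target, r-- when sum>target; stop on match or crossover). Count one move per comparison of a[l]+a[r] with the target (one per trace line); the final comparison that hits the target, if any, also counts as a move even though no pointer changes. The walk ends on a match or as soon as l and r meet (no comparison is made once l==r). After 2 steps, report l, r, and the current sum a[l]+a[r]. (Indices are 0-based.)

l=0 r=16: -7+39=32 >10, r--
l=0 r=15: -7+29=22 >10, r--

l=0, r=14, sum=21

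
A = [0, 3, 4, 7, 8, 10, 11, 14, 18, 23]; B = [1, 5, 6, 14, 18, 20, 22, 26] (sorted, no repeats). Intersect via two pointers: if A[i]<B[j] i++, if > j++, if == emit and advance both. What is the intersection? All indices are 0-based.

intersection = [14, 18]

i=0 j=0: 0<1, i++
i=1 j=0: 3>1, j++
i=1 j=1: 3<5, i++
i=2 j=1: 4<5, i++
i=3 j=1: 7>5, j++
i=3 j=2: 7>6, j++
i=3 j=3: 7<14, i++
i=4 j=3: 8<14, i++
i=5 j=3: 10<14, i++
i=6 j=3: 11<14, i++
i=7 j=3: 14==14 emit, i++,j++
i=8 j=4: 18==18 emit, i++,j++
i=9 j=5: 23>20, j++
i=9 j=6: 23>22, j++
i=9 j=7: 23<26, i++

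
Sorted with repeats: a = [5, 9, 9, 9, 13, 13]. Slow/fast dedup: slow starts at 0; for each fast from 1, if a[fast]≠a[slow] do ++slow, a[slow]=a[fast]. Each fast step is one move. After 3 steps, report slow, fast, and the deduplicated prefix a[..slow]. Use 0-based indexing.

slow=1, fast=4, prefix=[5, 9]

(s=0,f=1) a[fast]=9≠a[slow]=5 write a[1]=9 → slow++,fast++
(s=1,f=2) a[fast]=9=a[slow] dup → fast++
(s=1,f=3) a[fast]=9=a[slow] dup → fast++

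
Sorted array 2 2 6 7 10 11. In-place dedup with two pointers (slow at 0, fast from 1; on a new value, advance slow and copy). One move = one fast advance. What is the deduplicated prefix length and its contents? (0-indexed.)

length 5; prefix = [2, 6, 7, 10, 11]

slow=0 fast=1: a[fast]=2=a[slow] dup, fast++
slow=0 fast=2: a[fast]=6≠a[slow]=2 write a[1]=6, slow++,fast++
slow=1 fast=3: a[fast]=7≠a[slow]=6 write a[2]=7, slow++,fast++
slow=2 fast=4: a[fast]=10≠a[slow]=7 write a[3]=10, slow++,fast++
slow=3 fast=5: a[fast]=11≠a[slow]=10 write a[4]=11, slow++,fast++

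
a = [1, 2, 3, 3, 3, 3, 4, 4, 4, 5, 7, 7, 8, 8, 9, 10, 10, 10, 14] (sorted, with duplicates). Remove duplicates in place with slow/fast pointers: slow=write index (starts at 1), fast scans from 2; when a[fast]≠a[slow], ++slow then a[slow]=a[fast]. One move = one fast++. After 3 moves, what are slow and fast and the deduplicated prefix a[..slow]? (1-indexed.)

slow=3, fast=5, prefix=[1, 2, 3]

(s=1,f=2) a[fast]=2≠a[slow]=1 write a[2]=2 → slow++,fast++
(s=2,f=3) a[fast]=3≠a[slow]=2 write a[3]=3 → slow++,fast++
(s=3,f=4) a[fast]=3=a[slow] dup → fast++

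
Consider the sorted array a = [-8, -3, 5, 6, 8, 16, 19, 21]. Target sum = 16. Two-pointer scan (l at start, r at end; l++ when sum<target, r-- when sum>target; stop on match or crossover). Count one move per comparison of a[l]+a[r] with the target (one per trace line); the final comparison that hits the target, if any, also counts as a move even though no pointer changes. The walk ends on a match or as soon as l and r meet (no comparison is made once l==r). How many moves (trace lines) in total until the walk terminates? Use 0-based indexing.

[0,7] -8+21=13 <16 → l++
[1,7] -3+21=18 >16 → r--
[1,6] -3+19=16 → found

3 moves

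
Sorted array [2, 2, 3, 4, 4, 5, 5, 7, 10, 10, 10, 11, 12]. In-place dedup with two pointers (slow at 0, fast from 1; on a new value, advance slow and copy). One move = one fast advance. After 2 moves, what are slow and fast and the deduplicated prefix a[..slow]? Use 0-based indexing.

slow=1, fast=3, prefix=[2, 3]

(s=0,f=1) a[fast]=2=a[slow] dup → fast++
(s=0,f=2) a[fast]=3≠a[slow]=2 write a[1]=3 → slow++,fast++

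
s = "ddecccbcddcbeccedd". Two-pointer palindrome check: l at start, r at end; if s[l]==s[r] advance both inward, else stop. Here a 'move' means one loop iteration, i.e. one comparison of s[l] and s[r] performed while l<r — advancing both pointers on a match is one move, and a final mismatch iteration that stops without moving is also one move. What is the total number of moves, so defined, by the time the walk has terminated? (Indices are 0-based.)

6 moves

l=0 r=17: 'd'=='d', l++,r--
l=1 r=16: 'd'=='d', l++,r--
l=2 r=15: 'e'=='e', l++,r--
l=3 r=14: 'c'=='c', l++,r--
l=4 r=13: 'c'=='c', l++,r--
l=5 r=12: 'c'!='e', stop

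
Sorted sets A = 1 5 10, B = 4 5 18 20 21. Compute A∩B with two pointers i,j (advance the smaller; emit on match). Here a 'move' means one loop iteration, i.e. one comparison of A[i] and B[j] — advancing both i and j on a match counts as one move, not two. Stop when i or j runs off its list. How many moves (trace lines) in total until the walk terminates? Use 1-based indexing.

4 moves

i=1 j=1: 1<4, i++
i=2 j=1: 5>4, j++
i=2 j=2: 5==5 emit, i++,j++
i=3 j=3: 10<18, i++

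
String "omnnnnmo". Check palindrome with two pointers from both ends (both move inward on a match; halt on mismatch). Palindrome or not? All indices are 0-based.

[0,7] 'o'=='o' → l++,r--
[1,6] 'm'=='m' → l++,r--
[2,5] 'n'=='n' → l++,r--
[3,4] 'n'=='n' → l++,r--

palindrome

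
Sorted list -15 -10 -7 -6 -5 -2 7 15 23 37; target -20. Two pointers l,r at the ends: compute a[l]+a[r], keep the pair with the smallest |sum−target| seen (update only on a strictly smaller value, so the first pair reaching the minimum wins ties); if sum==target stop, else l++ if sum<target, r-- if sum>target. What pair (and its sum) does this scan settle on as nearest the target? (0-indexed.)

pair (-15, -5) with sum -20 (|Δ|=0)

l=0 r=9: -15+37=22 d=42 *, r--
l=0 r=8: -15+23=8 d=28 *, r--
l=0 r=7: -15+15=0 d=20 *, r--
l=0 r=6: -15+7=-8 d=12 *, r--
l=0 r=5: -15+-2=-17 d=3 *, r--
l=0 r=4: -15+-5=-20 d=0 *, stop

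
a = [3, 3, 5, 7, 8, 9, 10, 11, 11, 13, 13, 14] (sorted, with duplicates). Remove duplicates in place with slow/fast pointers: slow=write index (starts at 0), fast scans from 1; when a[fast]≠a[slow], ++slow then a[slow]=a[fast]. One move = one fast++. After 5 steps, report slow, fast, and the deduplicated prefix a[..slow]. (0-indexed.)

(s=0,f=1) a[fast]=3=a[slow] dup → fast++
(s=0,f=2) a[fast]=5≠a[slow]=3 write a[1]=5 → slow++,fast++
(s=1,f=3) a[fast]=7≠a[slow]=5 write a[2]=7 → slow++,fast++
(s=2,f=4) a[fast]=8≠a[slow]=7 write a[3]=8 → slow++,fast++
(s=3,f=5) a[fast]=9≠a[slow]=8 write a[4]=9 → slow++,fast++

slow=4, fast=6, prefix=[3, 5, 7, 8, 9]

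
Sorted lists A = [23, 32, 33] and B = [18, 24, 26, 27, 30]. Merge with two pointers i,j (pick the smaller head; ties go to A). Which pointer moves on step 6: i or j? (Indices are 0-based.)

j

i=0 j=0: A[i]=23>B[j]=18 take 18, j++
i=0 j=1: A[i]=23<=B[j]=24 take 23, i++
i=1 j=1: A[i]=32>B[j]=24 take 24, j++
i=1 j=2: A[i]=32>B[j]=26 take 26, j++
i=1 j=3: A[i]=32>B[j]=27 take 27, j++
i=1 j=4: A[i]=32>B[j]=30 take 30, j++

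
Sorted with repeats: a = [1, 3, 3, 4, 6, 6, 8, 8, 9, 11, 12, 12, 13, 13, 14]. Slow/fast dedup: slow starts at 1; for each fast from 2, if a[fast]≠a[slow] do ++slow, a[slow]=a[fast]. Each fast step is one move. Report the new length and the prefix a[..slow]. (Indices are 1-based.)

slow=1 fast=2: a[fast]=3≠a[slow]=1 write a[2]=3, slow++,fast++
slow=2 fast=3: a[fast]=3=a[slow] dup, fast++
slow=2 fast=4: a[fast]=4≠a[slow]=3 write a[3]=4, slow++,fast++
slow=3 fast=5: a[fast]=6≠a[slow]=4 write a[4]=6, slow++,fast++
slow=4 fast=6: a[fast]=6=a[slow] dup, fast++
slow=4 fast=7: a[fast]=8≠a[slow]=6 write a[5]=8, slow++,fast++
slow=5 fast=8: a[fast]=8=a[slow] dup, fast++
slow=5 fast=9: a[fast]=9≠a[slow]=8 write a[6]=9, slow++,fast++
slow=6 fast=10: a[fast]=11≠a[slow]=9 write a[7]=11, slow++,fast++
slow=7 fast=11: a[fast]=12≠a[slow]=11 write a[8]=12, slow++,fast++
slow=8 fast=12: a[fast]=12=a[slow] dup, fast++
slow=8 fast=13: a[fast]=13≠a[slow]=12 write a[9]=13, slow++,fast++
slow=9 fast=14: a[fast]=13=a[slow] dup, fast++
slow=9 fast=15: a[fast]=14≠a[slow]=13 write a[10]=14, slow++,fast++

length 10; prefix = [1, 3, 4, 6, 8, 9, 11, 12, 13, 14]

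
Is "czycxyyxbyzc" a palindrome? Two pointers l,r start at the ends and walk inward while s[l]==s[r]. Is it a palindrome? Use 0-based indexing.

l=0 r=11: 'c'=='c', l++,r--
l=1 r=10: 'z'=='z', l++,r--
l=2 r=9: 'y'=='y', l++,r--
l=3 r=8: 'c'!='b', stop

not a palindrome (mismatch at 3,8)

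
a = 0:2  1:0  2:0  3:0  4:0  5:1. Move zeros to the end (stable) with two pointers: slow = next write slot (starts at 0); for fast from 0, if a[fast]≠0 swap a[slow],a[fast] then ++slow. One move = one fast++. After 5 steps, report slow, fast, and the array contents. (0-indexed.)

slow=0 fast=0: a[fast]=2≠0 swap→a[0]=2, slow++,fast++
slow=1 fast=1: a[fast]=0, fast++
slow=1 fast=2: a[fast]=0, fast++
slow=1 fast=3: a[fast]=0, fast++
slow=1 fast=4: a[fast]=0, fast++

slow=1, fast=5, a=[2, 0, 0, 0, 0, 1]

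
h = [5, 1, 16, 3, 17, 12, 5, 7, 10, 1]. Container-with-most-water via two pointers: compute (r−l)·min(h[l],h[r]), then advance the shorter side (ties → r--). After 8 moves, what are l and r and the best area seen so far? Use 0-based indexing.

l=3, r=4, best area=60

l=0 r=9: min(5,1)*9=9 best=9 *, r--
l=0 r=8: min(5,10)*8=40 best=40 *, l++
l=1 r=8: min(1,10)*7=7 best=40, l++
l=2 r=8: min(16,10)*6=60 best=60 *, r--
l=2 r=7: min(16,7)*5=35 best=60, r--
l=2 r=6: min(16,5)*4=20 best=60, r--
l=2 r=5: min(16,12)*3=36 best=60, r--
l=2 r=4: min(16,17)*2=32 best=60, l++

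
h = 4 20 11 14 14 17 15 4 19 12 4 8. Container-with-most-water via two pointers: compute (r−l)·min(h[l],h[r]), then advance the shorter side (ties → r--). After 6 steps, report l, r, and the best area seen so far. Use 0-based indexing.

l=1, r=6, best area=133

l=0 r=11: min(4,8)*11=44 best=44 *, l++
l=1 r=11: min(20,8)*10=80 best=80 *, r--
l=1 r=10: min(20,4)*9=36 best=80, r--
l=1 r=9: min(20,12)*8=96 best=96 *, r--
l=1 r=8: min(20,19)*7=133 best=133 *, r--
l=1 r=7: min(20,4)*6=24 best=133, r--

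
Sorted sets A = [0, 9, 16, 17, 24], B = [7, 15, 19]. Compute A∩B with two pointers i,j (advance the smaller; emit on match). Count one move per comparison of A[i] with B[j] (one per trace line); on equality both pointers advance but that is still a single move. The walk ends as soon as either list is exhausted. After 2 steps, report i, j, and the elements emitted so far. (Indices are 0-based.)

[i=0,j=0] 0<7 → i++
[i=1,j=0] 9>7 → j++

i=1, j=1, emitted=[]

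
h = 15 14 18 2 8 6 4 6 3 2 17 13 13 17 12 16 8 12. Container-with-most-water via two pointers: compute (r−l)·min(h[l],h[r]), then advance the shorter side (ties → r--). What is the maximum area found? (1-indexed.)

max area = 225

l=1 r=18: min(15,12)*17=204 best=204 *, r--
l=1 r=17: min(15,8)*16=128 best=204, r--
l=1 r=16: min(15,16)*15=225 best=225 *, l++
l=2 r=16: min(14,16)*14=196 best=225, l++
l=3 r=16: min(18,16)*13=208 best=225, r--
l=3 r=15: min(18,12)*12=144 best=225, r--
l=3 r=14: min(18,17)*11=187 best=225, r--
l=3 r=13: min(18,13)*10=130 best=225, r--
l=3 r=12: min(18,13)*9=117 best=225, r--
l=3 r=11: min(18,17)*8=136 best=225, r--
l=3 r=10: min(18,2)*7=14 best=225, r--
l=3 r=9: min(18,3)*6=18 best=225, r--
l=3 r=8: min(18,6)*5=30 best=225, r--
l=3 r=7: min(18,4)*4=16 best=225, r--
l=3 r=6: min(18,6)*3=18 best=225, r--
l=3 r=5: min(18,8)*2=16 best=225, r--
l=3 r=4: min(18,2)*1=2 best=225, r--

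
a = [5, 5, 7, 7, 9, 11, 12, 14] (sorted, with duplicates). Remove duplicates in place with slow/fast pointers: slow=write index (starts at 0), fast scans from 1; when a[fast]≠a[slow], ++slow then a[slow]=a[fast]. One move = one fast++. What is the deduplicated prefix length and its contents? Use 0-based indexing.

length 6; prefix = [5, 7, 9, 11, 12, 14]

(s=0,f=1) a[fast]=5=a[slow] dup → fast++
(s=0,f=2) a[fast]=7≠a[slow]=5 write a[1]=7 → slow++,fast++
(s=1,f=3) a[fast]=7=a[slow] dup → fast++
(s=1,f=4) a[fast]=9≠a[slow]=7 write a[2]=9 → slow++,fast++
(s=2,f=5) a[fast]=11≠a[slow]=9 write a[3]=11 → slow++,fast++
(s=3,f=6) a[fast]=12≠a[slow]=11 write a[4]=12 → slow++,fast++
(s=4,f=7) a[fast]=14≠a[slow]=12 write a[5]=14 → slow++,fast++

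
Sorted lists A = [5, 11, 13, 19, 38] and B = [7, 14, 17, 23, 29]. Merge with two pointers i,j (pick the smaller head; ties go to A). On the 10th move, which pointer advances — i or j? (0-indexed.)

i

i=0 j=0: A[i]=5<=B[j]=7 take 5, i++
i=1 j=0: A[i]=11>B[j]=7 take 7, j++
i=1 j=1: A[i]=11<=B[j]=14 take 11, i++
i=2 j=1: A[i]=13<=B[j]=14 take 13, i++
i=3 j=1: A[i]=19>B[j]=14 take 14, j++
i=3 j=2: A[i]=19>B[j]=17 take 17, j++
i=3 j=3: A[i]=19<=B[j]=23 take 19, i++
i=4 j=3: A[i]=38>B[j]=23 take 23, j++
i=4 j=4: A[i]=38>B[j]=29 take 29, j++
i=4 j=5: B done, take A[i]=38, i++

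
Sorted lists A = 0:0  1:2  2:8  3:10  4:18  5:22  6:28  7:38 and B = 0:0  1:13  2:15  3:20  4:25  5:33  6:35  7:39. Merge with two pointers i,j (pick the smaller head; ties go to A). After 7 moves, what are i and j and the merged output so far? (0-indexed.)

[i=0,j=0] A[i]=0<=B[j]=0 take 0 → i++
[i=1,j=0] A[i]=2>B[j]=0 take 0 → j++
[i=1,j=1] A[i]=2<=B[j]=13 take 2 → i++
[i=2,j=1] A[i]=8<=B[j]=13 take 8 → i++
[i=3,j=1] A[i]=10<=B[j]=13 take 10 → i++
[i=4,j=1] A[i]=18>B[j]=13 take 13 → j++
[i=4,j=2] A[i]=18>B[j]=15 take 15 → j++

i=4, j=3, merged so far=[0, 0, 2, 8, 10, 13, 15]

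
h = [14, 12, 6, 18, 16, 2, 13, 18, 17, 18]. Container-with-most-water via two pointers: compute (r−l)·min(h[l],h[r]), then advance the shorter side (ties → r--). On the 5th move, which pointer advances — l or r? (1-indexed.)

r

l=1 r=10: min(14,18)*9=126 best=126 *, l++
l=2 r=10: min(12,18)*8=96 best=126, l++
l=3 r=10: min(6,18)*7=42 best=126, l++
l=4 r=10: min(18,18)*6=108 best=126, r--
l=4 r=9: min(18,17)*5=85 best=126, r--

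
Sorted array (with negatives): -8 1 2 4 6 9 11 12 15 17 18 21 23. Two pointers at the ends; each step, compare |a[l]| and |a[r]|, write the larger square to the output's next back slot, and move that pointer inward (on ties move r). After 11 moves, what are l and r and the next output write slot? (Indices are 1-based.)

[1,13] |-8|<=|23| out[13]=529 → r--
[1,12] |-8|<=|21| out[12]=441 → r--
[1,11] |-8|<=|18| out[11]=324 → r--
[1,10] |-8|<=|17| out[10]=289 → r--
[1,9] |-8|<=|15| out[9]=225 → r--
[1,8] |-8|<=|12| out[8]=144 → r--
[1,7] |-8|<=|11| out[7]=121 → r--
[1,6] |-8|<=|9| out[6]=81 → r--
[1,5] |-8|>|6| out[5]=64 → l++
[2,5] |1|<=|6| out[4]=36 → r--
[2,4] |1|<=|4| out[3]=16 → r--

l=2, r=3, next write slot=2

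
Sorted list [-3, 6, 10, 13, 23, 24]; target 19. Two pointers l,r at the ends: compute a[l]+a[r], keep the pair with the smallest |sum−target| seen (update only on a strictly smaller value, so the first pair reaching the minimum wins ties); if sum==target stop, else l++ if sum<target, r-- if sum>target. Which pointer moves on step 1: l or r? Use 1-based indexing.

[1,6] -3+24=21 d=2 * → r--

r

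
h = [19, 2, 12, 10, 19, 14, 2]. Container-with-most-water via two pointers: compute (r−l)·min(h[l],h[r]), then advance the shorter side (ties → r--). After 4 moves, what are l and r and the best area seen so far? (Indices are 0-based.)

[0,6] min(19,2)*6=12 best=12 * → r--
[0,5] min(19,14)*5=70 best=70 * → r--
[0,4] min(19,19)*4=76 best=76 * → r--
[0,3] min(19,10)*3=30 best=76 → r--

l=0, r=2, best area=76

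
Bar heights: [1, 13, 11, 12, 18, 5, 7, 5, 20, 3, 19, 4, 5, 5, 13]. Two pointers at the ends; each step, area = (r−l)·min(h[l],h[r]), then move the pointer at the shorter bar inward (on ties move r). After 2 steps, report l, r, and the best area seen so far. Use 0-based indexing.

l=0 r=14: min(1,13)*14=14 best=14 *, l++
l=1 r=14: min(13,13)*13=169 best=169 *, r--

l=1, r=13, best area=169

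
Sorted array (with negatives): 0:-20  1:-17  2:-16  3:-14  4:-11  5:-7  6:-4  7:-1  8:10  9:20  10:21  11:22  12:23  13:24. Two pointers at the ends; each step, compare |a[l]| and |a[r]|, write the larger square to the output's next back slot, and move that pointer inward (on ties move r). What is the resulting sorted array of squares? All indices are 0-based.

[0,13] |-20|<=|24| out[13]=576 → r--
[0,12] |-20|<=|23| out[12]=529 → r--
[0,11] |-20|<=|22| out[11]=484 → r--
[0,10] |-20|<=|21| out[10]=441 → r--
[0,9] |-20|<=|20| out[9]=400 → r--
[0,8] |-20|>|10| out[8]=400 → l++
[1,8] |-17|>|10| out[7]=289 → l++
[2,8] |-16|>|10| out[6]=256 → l++
[3,8] |-14|>|10| out[5]=196 → l++
[4,8] |-11|>|10| out[4]=121 → l++
[5,8] |-7|<=|10| out[3]=100 → r--
[5,7] |-7|>|-1| out[2]=49 → l++
[6,7] |-4|>|-1| out[1]=16 → l++
[7,7] |-1|<=|-1| out[0]=1 → r--

[1, 16, 49, 100, 121, 196, 256, 289, 400, 400, 441, 484, 529, 576]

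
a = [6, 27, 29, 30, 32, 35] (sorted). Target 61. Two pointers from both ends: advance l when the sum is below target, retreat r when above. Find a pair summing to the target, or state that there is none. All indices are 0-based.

(29, 32)

l=0 r=5: 6+35=41 <61, l++
l=1 r=5: 27+35=62 >61, r--
l=1 r=4: 27+32=59 <61, l++
l=2 r=4: 29+32=61, found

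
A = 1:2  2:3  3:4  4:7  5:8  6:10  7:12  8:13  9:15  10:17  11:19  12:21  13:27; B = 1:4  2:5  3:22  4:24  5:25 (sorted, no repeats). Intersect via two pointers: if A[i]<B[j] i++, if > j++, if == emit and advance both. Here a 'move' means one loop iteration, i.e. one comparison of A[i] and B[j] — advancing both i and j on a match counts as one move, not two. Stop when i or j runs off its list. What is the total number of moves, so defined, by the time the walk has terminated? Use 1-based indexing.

16 moves

i=1 j=1: 2<4, i++
i=2 j=1: 3<4, i++
i=3 j=1: 4==4 emit, i++,j++
i=4 j=2: 7>5, j++
i=4 j=3: 7<22, i++
i=5 j=3: 8<22, i++
i=6 j=3: 10<22, i++
i=7 j=3: 12<22, i++
i=8 j=3: 13<22, i++
i=9 j=3: 15<22, i++
i=10 j=3: 17<22, i++
i=11 j=3: 19<22, i++
i=12 j=3: 21<22, i++
i=13 j=3: 27>22, j++
i=13 j=4: 27>24, j++
i=13 j=5: 27>25, j++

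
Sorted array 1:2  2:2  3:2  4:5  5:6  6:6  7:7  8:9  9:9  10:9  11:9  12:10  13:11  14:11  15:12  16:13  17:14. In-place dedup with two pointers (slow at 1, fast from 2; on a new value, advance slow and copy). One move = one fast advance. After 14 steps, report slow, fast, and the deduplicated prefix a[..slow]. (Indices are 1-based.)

slow=1 fast=2: a[fast]=2=a[slow] dup, fast++
slow=1 fast=3: a[fast]=2=a[slow] dup, fast++
slow=1 fast=4: a[fast]=5≠a[slow]=2 write a[2]=5, slow++,fast++
slow=2 fast=5: a[fast]=6≠a[slow]=5 write a[3]=6, slow++,fast++
slow=3 fast=6: a[fast]=6=a[slow] dup, fast++
slow=3 fast=7: a[fast]=7≠a[slow]=6 write a[4]=7, slow++,fast++
slow=4 fast=8: a[fast]=9≠a[slow]=7 write a[5]=9, slow++,fast++
slow=5 fast=9: a[fast]=9=a[slow] dup, fast++
slow=5 fast=10: a[fast]=9=a[slow] dup, fast++
slow=5 fast=11: a[fast]=9=a[slow] dup, fast++
slow=5 fast=12: a[fast]=10≠a[slow]=9 write a[6]=10, slow++,fast++
slow=6 fast=13: a[fast]=11≠a[slow]=10 write a[7]=11, slow++,fast++
slow=7 fast=14: a[fast]=11=a[slow] dup, fast++
slow=7 fast=15: a[fast]=12≠a[slow]=11 write a[8]=12, slow++,fast++

slow=8, fast=16, prefix=[2, 5, 6, 7, 9, 10, 11, 12]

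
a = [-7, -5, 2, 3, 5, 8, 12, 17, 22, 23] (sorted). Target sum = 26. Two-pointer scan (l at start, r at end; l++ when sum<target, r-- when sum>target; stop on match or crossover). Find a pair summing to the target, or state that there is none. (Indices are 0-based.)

(3, 23)

[0,9] -7+23=16 <26 → l++
[1,9] -5+23=18 <26 → l++
[2,9] 2+23=25 <26 → l++
[3,9] 3+23=26 → found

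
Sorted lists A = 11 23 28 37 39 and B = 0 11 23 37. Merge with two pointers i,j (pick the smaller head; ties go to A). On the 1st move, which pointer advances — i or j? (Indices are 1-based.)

i=1 j=1: A[i]=11>B[j]=0 take 0, j++

j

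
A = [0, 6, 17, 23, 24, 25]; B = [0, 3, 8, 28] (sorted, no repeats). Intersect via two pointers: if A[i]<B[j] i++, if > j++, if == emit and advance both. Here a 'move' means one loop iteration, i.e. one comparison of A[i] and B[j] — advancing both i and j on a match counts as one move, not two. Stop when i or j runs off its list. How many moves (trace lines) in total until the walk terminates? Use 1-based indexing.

[i=1,j=1] 0==0 emit → i++,j++
[i=2,j=2] 6>3 → j++
[i=2,j=3] 6<8 → i++
[i=3,j=3] 17>8 → j++
[i=3,j=4] 17<28 → i++
[i=4,j=4] 23<28 → i++
[i=5,j=4] 24<28 → i++
[i=6,j=4] 25<28 → i++

8 moves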